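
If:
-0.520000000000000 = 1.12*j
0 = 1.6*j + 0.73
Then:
No Solution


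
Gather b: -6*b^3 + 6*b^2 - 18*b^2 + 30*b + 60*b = -6*b^3 - 12*b^2 + 90*b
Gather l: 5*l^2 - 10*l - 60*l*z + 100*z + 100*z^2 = 5*l^2 + l*(-60*z - 10) + 100*z^2 + 100*z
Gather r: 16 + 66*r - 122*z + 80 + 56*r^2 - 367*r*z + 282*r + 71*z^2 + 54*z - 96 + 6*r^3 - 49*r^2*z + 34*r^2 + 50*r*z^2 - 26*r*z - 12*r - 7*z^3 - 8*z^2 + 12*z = 6*r^3 + r^2*(90 - 49*z) + r*(50*z^2 - 393*z + 336) - 7*z^3 + 63*z^2 - 56*z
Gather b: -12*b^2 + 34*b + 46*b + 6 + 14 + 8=-12*b^2 + 80*b + 28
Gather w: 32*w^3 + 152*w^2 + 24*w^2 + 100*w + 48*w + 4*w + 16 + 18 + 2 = 32*w^3 + 176*w^2 + 152*w + 36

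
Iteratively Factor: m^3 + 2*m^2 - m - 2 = (m - 1)*(m^2 + 3*m + 2) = (m - 1)*(m + 1)*(m + 2)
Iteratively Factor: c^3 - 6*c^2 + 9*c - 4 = (c - 1)*(c^2 - 5*c + 4) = (c - 4)*(c - 1)*(c - 1)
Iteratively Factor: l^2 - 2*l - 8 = (l + 2)*(l - 4)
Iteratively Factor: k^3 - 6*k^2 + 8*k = (k)*(k^2 - 6*k + 8) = k*(k - 4)*(k - 2)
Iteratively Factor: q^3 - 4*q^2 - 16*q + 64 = (q - 4)*(q^2 - 16) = (q - 4)*(q + 4)*(q - 4)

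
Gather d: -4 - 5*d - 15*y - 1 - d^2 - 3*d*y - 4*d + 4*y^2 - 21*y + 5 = -d^2 + d*(-3*y - 9) + 4*y^2 - 36*y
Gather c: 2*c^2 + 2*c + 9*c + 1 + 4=2*c^2 + 11*c + 5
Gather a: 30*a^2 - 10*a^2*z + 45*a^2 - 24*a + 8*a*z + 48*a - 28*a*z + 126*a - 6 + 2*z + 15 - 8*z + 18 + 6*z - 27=a^2*(75 - 10*z) + a*(150 - 20*z)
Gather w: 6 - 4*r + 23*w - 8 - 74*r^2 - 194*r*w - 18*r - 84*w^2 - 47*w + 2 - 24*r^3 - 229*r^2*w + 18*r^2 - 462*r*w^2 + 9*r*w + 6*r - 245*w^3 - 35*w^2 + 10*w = -24*r^3 - 56*r^2 - 16*r - 245*w^3 + w^2*(-462*r - 119) + w*(-229*r^2 - 185*r - 14)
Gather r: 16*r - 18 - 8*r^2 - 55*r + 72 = -8*r^2 - 39*r + 54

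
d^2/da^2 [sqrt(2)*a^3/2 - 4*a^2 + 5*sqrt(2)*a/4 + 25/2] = 3*sqrt(2)*a - 8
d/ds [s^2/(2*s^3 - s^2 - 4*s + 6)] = 2*s*(2*s^3 - s^2 + s*(-3*s^2 + s + 2) - 4*s + 6)/(2*s^3 - s^2 - 4*s + 6)^2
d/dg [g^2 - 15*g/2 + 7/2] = 2*g - 15/2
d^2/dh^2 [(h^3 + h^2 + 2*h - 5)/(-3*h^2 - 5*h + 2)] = 2*(-34*h^3 + 147*h^2 + 177*h + 131)/(27*h^6 + 135*h^5 + 171*h^4 - 55*h^3 - 114*h^2 + 60*h - 8)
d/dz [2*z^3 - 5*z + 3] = 6*z^2 - 5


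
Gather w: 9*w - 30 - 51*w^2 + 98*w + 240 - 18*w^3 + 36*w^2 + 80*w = -18*w^3 - 15*w^2 + 187*w + 210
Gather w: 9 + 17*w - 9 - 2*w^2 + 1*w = -2*w^2 + 18*w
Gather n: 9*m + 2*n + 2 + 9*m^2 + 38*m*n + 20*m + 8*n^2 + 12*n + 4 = 9*m^2 + 29*m + 8*n^2 + n*(38*m + 14) + 6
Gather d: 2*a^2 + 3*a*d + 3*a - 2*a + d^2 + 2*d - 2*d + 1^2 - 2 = 2*a^2 + 3*a*d + a + d^2 - 1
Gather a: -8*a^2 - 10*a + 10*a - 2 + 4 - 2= -8*a^2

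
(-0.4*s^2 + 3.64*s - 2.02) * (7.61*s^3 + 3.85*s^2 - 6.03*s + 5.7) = -3.044*s^5 + 26.1604*s^4 + 1.0538*s^3 - 32.0062*s^2 + 32.9286*s - 11.514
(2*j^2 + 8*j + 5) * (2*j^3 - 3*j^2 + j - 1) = 4*j^5 + 10*j^4 - 12*j^3 - 9*j^2 - 3*j - 5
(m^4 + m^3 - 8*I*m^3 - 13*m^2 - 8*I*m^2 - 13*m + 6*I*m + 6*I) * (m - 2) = m^5 - m^4 - 8*I*m^4 - 15*m^3 + 8*I*m^3 + 13*m^2 + 22*I*m^2 + 26*m - 6*I*m - 12*I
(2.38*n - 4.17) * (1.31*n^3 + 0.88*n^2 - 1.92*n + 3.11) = 3.1178*n^4 - 3.3683*n^3 - 8.2392*n^2 + 15.4082*n - 12.9687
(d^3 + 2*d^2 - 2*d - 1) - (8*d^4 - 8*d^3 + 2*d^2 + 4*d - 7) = -8*d^4 + 9*d^3 - 6*d + 6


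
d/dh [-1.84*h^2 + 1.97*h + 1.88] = 1.97 - 3.68*h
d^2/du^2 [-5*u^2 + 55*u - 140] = -10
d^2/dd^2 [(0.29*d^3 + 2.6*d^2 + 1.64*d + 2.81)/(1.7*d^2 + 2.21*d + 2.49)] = (-9.679562*d^3 - 7.734354*d^2 + 32.478474*d + 17.85019)/(4.913*d^6 + 19.1607*d^5 + 46.49721*d^4 + 66.923441*d^3 + 68.104737*d^2 + 41.106663*d + 15.438249)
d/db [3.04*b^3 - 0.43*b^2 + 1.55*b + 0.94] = 9.12*b^2 - 0.86*b + 1.55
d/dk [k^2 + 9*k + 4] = 2*k + 9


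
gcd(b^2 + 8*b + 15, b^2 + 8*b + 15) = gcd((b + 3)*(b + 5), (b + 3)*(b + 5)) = b^2 + 8*b + 15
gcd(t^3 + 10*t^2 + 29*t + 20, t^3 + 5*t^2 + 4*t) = t^2 + 5*t + 4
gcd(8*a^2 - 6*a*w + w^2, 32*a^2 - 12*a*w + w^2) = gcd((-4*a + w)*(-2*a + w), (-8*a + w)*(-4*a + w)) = -4*a + w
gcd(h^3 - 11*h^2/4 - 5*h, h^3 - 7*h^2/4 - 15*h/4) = h^2 + 5*h/4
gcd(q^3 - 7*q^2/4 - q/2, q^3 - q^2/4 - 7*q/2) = q^2 - 2*q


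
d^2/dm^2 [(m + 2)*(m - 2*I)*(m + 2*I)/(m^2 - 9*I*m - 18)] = (m^3*(-118 + 36*I) + m^2*(264 + 972*I) + m*(2376 - 432*I) + 288 - 1296*I)/(m^6 - 27*I*m^5 - 297*m^4 + 1701*I*m^3 + 5346*m^2 - 8748*I*m - 5832)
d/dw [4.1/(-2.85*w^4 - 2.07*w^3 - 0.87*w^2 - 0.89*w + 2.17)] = (46.74*w^3 + 25.461*w^2 + 7.134*w + 3.649)/(2.85*w^4 + 2.07*w^3 + 0.87*w^2 + 0.89*w - 2.17)^2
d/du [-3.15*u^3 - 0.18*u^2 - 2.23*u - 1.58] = -9.45*u^2 - 0.36*u - 2.23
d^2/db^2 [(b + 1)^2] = 2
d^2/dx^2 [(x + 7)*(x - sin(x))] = (x + 7)*sin(x) - 2*cos(x) + 2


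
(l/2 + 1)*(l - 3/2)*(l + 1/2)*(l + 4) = l^4/2 + 5*l^3/2 + 5*l^2/8 - 25*l/4 - 3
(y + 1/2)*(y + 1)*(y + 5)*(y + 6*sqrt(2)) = y^4 + 13*y^3/2 + 6*sqrt(2)*y^3 + 8*y^2 + 39*sqrt(2)*y^2 + 5*y/2 + 48*sqrt(2)*y + 15*sqrt(2)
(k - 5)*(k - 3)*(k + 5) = k^3 - 3*k^2 - 25*k + 75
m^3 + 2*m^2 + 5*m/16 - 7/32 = (m - 1/4)*(m + 1/2)*(m + 7/4)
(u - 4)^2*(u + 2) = u^3 - 6*u^2 + 32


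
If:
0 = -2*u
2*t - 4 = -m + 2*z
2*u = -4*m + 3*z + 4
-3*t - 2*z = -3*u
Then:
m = 4/31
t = 24/31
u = 0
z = -36/31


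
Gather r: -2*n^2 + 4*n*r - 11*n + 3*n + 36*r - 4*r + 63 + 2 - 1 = -2*n^2 - 8*n + r*(4*n + 32) + 64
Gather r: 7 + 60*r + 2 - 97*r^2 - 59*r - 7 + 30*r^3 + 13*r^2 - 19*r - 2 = 30*r^3 - 84*r^2 - 18*r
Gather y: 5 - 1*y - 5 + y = 0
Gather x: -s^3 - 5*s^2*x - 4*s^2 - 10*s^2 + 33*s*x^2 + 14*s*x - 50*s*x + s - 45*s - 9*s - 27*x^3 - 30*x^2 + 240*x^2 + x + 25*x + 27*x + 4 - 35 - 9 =-s^3 - 14*s^2 - 53*s - 27*x^3 + x^2*(33*s + 210) + x*(-5*s^2 - 36*s + 53) - 40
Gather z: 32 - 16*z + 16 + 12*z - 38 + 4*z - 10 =0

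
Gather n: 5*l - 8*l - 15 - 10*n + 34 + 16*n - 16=-3*l + 6*n + 3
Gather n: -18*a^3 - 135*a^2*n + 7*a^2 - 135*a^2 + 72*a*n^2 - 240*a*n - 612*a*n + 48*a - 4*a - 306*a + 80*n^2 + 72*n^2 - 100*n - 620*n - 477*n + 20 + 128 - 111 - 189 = -18*a^3 - 128*a^2 - 262*a + n^2*(72*a + 152) + n*(-135*a^2 - 852*a - 1197) - 152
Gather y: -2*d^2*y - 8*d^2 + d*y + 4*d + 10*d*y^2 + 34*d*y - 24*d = -8*d^2 + 10*d*y^2 - 20*d + y*(-2*d^2 + 35*d)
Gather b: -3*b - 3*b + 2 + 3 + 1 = 6 - 6*b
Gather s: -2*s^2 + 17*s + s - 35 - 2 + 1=-2*s^2 + 18*s - 36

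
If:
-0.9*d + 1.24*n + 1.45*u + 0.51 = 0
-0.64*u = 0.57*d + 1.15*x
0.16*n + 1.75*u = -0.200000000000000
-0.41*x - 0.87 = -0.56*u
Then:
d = 6.48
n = 4.96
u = -0.57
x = -2.90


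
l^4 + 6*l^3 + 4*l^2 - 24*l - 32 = (l - 2)*(l + 2)^2*(l + 4)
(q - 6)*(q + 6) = q^2 - 36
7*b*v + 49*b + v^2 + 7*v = (7*b + v)*(v + 7)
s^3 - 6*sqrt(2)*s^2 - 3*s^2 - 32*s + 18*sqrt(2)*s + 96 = (s - 3)*(s - 8*sqrt(2))*(s + 2*sqrt(2))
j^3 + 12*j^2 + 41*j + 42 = (j + 2)*(j + 3)*(j + 7)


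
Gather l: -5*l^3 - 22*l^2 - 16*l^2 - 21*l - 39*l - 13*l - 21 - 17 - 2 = -5*l^3 - 38*l^2 - 73*l - 40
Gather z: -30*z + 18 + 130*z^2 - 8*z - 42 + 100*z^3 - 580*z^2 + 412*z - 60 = 100*z^3 - 450*z^2 + 374*z - 84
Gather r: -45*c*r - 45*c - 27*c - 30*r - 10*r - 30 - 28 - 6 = -72*c + r*(-45*c - 40) - 64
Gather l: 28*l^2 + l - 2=28*l^2 + l - 2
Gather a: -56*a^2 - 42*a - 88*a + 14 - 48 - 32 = -56*a^2 - 130*a - 66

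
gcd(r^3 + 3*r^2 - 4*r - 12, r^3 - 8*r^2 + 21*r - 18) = r - 2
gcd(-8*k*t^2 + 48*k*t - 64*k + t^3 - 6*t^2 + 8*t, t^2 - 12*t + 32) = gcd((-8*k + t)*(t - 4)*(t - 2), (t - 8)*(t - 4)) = t - 4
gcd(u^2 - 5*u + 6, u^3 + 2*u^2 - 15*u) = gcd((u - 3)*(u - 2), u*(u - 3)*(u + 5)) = u - 3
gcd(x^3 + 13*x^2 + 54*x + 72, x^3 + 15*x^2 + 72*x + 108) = x^2 + 9*x + 18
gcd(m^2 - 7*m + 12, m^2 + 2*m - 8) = 1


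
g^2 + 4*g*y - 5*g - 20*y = (g - 5)*(g + 4*y)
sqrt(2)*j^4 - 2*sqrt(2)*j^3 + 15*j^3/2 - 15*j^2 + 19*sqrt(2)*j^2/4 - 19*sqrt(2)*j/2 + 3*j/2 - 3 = (j - 2)*(j + sqrt(2)/2)*(j + 3*sqrt(2))*(sqrt(2)*j + 1/2)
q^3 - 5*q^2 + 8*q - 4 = (q - 2)^2*(q - 1)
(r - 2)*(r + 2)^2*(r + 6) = r^4 + 8*r^3 + 8*r^2 - 32*r - 48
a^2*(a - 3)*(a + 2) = a^4 - a^3 - 6*a^2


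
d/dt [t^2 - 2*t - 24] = 2*t - 2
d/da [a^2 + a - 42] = 2*a + 1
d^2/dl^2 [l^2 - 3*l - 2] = 2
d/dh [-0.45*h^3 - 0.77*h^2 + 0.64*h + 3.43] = -1.35*h^2 - 1.54*h + 0.64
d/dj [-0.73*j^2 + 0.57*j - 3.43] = 0.57 - 1.46*j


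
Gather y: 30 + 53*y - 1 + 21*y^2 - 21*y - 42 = 21*y^2 + 32*y - 13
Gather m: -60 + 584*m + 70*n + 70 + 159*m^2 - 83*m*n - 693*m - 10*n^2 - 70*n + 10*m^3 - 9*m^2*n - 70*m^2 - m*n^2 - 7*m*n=10*m^3 + m^2*(89 - 9*n) + m*(-n^2 - 90*n - 109) - 10*n^2 + 10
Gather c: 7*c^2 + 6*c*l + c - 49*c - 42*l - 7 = 7*c^2 + c*(6*l - 48) - 42*l - 7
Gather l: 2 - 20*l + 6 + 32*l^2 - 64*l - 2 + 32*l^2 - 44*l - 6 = 64*l^2 - 128*l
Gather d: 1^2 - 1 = 0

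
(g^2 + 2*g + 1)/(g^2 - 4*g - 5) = (g + 1)/(g - 5)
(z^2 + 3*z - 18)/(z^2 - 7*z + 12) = (z + 6)/(z - 4)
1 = 1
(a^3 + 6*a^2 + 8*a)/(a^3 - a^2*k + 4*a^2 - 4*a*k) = (a + 2)/(a - k)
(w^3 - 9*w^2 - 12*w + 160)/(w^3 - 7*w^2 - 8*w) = (w^2 - w - 20)/(w*(w + 1))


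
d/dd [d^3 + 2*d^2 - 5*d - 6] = 3*d^2 + 4*d - 5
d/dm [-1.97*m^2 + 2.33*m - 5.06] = 2.33 - 3.94*m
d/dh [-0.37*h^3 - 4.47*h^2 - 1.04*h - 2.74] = -1.11*h^2 - 8.94*h - 1.04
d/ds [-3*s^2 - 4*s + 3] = -6*s - 4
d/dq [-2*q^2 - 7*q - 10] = -4*q - 7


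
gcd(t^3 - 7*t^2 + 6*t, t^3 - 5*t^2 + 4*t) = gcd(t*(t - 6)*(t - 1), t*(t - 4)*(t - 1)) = t^2 - t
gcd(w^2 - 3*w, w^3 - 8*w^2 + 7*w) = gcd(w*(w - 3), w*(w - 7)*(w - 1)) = w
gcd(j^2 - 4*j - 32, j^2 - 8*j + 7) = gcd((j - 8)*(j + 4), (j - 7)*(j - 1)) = 1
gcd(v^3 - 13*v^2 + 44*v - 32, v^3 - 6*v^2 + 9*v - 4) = v^2 - 5*v + 4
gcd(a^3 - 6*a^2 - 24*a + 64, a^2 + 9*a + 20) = a + 4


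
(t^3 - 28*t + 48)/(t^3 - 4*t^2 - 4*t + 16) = (t + 6)/(t + 2)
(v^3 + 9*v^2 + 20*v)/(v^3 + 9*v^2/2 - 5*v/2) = 2*(v + 4)/(2*v - 1)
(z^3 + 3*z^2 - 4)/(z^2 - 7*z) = (z^3 + 3*z^2 - 4)/(z*(z - 7))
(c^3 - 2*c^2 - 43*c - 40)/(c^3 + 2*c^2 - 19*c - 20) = (c - 8)/(c - 4)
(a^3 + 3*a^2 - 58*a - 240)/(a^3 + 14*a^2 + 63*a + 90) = (a - 8)/(a + 3)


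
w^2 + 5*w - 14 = (w - 2)*(w + 7)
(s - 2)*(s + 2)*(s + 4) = s^3 + 4*s^2 - 4*s - 16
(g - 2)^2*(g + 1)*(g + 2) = g^4 - g^3 - 6*g^2 + 4*g + 8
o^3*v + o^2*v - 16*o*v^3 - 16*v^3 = (o - 4*v)*(o + 4*v)*(o*v + v)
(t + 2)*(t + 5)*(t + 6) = t^3 + 13*t^2 + 52*t + 60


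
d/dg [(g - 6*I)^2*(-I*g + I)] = I*(g - 6*I)*(-3*g + 2 + 6*I)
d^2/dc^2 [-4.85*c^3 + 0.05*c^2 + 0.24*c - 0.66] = 0.1 - 29.1*c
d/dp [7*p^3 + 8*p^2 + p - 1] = 21*p^2 + 16*p + 1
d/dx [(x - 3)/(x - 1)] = 2/(x - 1)^2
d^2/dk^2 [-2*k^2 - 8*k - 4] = -4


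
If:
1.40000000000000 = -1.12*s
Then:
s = -1.25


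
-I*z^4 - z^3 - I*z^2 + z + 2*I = (z - 1)*(z - 2*I)*(z + I)*(-I*z - I)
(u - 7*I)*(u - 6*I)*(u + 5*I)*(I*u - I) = I*u^4 + 8*u^3 - I*u^3 - 8*u^2 + 23*I*u^2 + 210*u - 23*I*u - 210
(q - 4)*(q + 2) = q^2 - 2*q - 8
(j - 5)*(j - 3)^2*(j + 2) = j^4 - 9*j^3 + 17*j^2 + 33*j - 90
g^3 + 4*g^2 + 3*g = g*(g + 1)*(g + 3)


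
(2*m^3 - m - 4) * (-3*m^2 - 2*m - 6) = -6*m^5 - 4*m^4 - 9*m^3 + 14*m^2 + 14*m + 24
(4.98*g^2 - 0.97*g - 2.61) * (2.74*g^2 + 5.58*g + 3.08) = 13.6452*g^4 + 25.1306*g^3 + 2.7744*g^2 - 17.5514*g - 8.0388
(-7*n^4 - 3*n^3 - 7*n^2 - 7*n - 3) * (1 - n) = 7*n^5 - 4*n^4 + 4*n^3 - 4*n - 3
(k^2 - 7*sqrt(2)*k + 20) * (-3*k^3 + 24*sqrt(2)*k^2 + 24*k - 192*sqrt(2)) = -3*k^5 + 45*sqrt(2)*k^4 - 372*k^3 + 120*sqrt(2)*k^2 + 3168*k - 3840*sqrt(2)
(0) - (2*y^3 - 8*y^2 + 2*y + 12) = -2*y^3 + 8*y^2 - 2*y - 12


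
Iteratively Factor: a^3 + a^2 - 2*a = (a + 2)*(a^2 - a) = a*(a + 2)*(a - 1)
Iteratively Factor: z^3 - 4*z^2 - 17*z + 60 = (z + 4)*(z^2 - 8*z + 15) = (z - 3)*(z + 4)*(z - 5)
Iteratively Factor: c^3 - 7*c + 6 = (c - 2)*(c^2 + 2*c - 3) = (c - 2)*(c + 3)*(c - 1)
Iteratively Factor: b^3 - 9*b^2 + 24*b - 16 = (b - 4)*(b^2 - 5*b + 4) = (b - 4)*(b - 1)*(b - 4)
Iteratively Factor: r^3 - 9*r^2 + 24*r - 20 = (r - 2)*(r^2 - 7*r + 10) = (r - 2)^2*(r - 5)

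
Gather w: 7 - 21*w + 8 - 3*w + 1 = 16 - 24*w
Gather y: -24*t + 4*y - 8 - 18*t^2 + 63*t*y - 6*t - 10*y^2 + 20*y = -18*t^2 - 30*t - 10*y^2 + y*(63*t + 24) - 8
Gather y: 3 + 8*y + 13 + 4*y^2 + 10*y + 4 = 4*y^2 + 18*y + 20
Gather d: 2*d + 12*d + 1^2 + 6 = 14*d + 7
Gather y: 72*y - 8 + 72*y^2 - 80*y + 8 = 72*y^2 - 8*y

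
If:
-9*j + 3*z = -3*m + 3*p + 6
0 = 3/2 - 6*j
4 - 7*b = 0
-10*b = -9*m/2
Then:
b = 4/7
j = 1/4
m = 80/63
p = z - 373/252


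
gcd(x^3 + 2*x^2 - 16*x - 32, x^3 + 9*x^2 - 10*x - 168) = x - 4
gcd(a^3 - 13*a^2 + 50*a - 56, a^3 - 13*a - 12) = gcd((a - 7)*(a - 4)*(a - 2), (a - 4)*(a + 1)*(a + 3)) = a - 4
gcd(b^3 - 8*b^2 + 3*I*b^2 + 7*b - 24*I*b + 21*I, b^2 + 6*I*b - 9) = b + 3*I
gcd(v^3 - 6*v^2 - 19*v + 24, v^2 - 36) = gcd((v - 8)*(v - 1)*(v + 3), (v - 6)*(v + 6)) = 1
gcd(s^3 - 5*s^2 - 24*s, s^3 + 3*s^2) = s^2 + 3*s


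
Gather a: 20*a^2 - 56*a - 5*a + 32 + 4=20*a^2 - 61*a + 36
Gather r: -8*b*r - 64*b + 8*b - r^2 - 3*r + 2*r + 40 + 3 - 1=-56*b - r^2 + r*(-8*b - 1) + 42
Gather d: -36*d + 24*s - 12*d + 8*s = -48*d + 32*s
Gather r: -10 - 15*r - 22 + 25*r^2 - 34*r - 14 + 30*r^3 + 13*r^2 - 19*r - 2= 30*r^3 + 38*r^2 - 68*r - 48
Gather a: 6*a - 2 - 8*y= 6*a - 8*y - 2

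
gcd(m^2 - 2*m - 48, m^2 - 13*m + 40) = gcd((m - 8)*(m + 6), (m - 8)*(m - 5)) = m - 8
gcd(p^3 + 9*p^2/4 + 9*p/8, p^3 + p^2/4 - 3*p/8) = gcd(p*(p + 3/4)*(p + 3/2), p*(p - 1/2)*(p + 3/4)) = p^2 + 3*p/4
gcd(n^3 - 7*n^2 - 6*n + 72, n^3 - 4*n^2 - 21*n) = n + 3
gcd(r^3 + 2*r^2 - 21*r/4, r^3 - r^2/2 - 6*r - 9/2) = 1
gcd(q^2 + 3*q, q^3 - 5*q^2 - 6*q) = q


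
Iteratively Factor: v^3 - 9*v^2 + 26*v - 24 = (v - 2)*(v^2 - 7*v + 12) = (v - 3)*(v - 2)*(v - 4)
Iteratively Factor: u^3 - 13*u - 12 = (u + 3)*(u^2 - 3*u - 4) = (u + 1)*(u + 3)*(u - 4)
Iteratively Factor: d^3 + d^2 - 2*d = (d - 1)*(d^2 + 2*d) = d*(d - 1)*(d + 2)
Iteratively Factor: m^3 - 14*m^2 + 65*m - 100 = (m - 5)*(m^2 - 9*m + 20) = (m - 5)^2*(m - 4)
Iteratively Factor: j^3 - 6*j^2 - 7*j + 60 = (j - 5)*(j^2 - j - 12) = (j - 5)*(j - 4)*(j + 3)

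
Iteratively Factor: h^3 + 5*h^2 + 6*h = (h + 2)*(h^2 + 3*h) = (h + 2)*(h + 3)*(h)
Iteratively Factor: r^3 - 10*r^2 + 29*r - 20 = (r - 4)*(r^2 - 6*r + 5) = (r - 4)*(r - 1)*(r - 5)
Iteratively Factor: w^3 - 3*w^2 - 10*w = (w + 2)*(w^2 - 5*w) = (w - 5)*(w + 2)*(w)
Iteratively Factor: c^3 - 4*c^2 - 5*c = (c - 5)*(c^2 + c) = c*(c - 5)*(c + 1)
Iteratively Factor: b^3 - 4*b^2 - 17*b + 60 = (b - 5)*(b^2 + b - 12) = (b - 5)*(b + 4)*(b - 3)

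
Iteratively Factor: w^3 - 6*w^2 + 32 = (w - 4)*(w^2 - 2*w - 8) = (w - 4)*(w + 2)*(w - 4)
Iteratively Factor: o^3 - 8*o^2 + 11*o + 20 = (o - 5)*(o^2 - 3*o - 4) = (o - 5)*(o - 4)*(o + 1)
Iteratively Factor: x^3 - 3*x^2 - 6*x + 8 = (x - 1)*(x^2 - 2*x - 8) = (x - 1)*(x + 2)*(x - 4)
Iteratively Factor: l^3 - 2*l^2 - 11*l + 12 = (l - 4)*(l^2 + 2*l - 3) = (l - 4)*(l - 1)*(l + 3)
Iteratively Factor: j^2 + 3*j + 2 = (j + 1)*(j + 2)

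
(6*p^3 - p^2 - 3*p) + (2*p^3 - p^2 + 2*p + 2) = 8*p^3 - 2*p^2 - p + 2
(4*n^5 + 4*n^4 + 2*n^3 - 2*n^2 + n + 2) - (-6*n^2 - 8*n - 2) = 4*n^5 + 4*n^4 + 2*n^3 + 4*n^2 + 9*n + 4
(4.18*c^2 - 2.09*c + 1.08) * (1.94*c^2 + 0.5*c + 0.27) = 8.1092*c^4 - 1.9646*c^3 + 2.1788*c^2 - 0.0243*c + 0.2916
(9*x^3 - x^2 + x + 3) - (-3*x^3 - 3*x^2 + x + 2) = 12*x^3 + 2*x^2 + 1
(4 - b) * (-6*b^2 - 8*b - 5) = 6*b^3 - 16*b^2 - 27*b - 20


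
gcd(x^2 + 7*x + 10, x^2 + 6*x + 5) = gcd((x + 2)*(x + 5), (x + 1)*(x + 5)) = x + 5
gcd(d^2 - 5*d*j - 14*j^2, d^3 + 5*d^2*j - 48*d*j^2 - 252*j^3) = d - 7*j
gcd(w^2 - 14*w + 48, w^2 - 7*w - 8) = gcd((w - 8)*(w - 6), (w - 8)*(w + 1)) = w - 8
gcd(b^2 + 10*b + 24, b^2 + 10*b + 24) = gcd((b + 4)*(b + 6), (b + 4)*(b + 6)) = b^2 + 10*b + 24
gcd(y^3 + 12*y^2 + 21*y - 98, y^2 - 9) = 1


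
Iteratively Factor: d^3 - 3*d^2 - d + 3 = (d - 3)*(d^2 - 1) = (d - 3)*(d - 1)*(d + 1)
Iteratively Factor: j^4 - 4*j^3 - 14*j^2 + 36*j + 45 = (j + 3)*(j^3 - 7*j^2 + 7*j + 15) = (j - 3)*(j + 3)*(j^2 - 4*j - 5) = (j - 5)*(j - 3)*(j + 3)*(j + 1)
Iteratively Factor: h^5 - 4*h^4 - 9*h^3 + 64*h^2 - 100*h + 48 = (h - 1)*(h^4 - 3*h^3 - 12*h^2 + 52*h - 48) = (h - 1)*(h + 4)*(h^3 - 7*h^2 + 16*h - 12) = (h - 2)*(h - 1)*(h + 4)*(h^2 - 5*h + 6) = (h - 2)^2*(h - 1)*(h + 4)*(h - 3)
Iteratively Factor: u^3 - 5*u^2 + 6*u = (u - 2)*(u^2 - 3*u) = u*(u - 2)*(u - 3)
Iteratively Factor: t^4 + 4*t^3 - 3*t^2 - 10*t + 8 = (t + 4)*(t^3 - 3*t + 2) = (t - 1)*(t + 4)*(t^2 + t - 2) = (t - 1)*(t + 2)*(t + 4)*(t - 1)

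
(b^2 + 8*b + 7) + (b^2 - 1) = 2*b^2 + 8*b + 6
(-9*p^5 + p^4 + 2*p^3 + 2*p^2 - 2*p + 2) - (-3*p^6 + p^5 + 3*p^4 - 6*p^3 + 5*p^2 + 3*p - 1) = 3*p^6 - 10*p^5 - 2*p^4 + 8*p^3 - 3*p^2 - 5*p + 3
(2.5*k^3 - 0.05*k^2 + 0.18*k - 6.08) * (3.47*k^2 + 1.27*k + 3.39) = 8.675*k^5 + 3.0015*k^4 + 9.0361*k^3 - 21.0385*k^2 - 7.1114*k - 20.6112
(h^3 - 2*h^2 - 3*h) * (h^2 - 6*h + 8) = h^5 - 8*h^4 + 17*h^3 + 2*h^2 - 24*h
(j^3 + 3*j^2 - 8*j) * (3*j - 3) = 3*j^4 + 6*j^3 - 33*j^2 + 24*j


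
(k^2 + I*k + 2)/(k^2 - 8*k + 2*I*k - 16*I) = (k - I)/(k - 8)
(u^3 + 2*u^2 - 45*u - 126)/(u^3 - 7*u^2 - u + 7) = (u^2 + 9*u + 18)/(u^2 - 1)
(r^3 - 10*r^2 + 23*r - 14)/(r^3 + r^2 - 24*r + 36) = (r^2 - 8*r + 7)/(r^2 + 3*r - 18)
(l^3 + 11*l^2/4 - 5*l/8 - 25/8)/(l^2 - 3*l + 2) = (8*l^2 + 30*l + 25)/(8*(l - 2))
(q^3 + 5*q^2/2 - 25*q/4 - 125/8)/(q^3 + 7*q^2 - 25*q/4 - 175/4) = (q + 5/2)/(q + 7)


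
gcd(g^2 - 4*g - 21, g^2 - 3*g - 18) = g + 3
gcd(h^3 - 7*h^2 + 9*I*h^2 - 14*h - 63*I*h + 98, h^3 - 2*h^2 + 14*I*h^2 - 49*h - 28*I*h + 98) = h + 7*I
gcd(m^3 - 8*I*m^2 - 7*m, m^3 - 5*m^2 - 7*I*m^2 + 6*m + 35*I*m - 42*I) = m - 7*I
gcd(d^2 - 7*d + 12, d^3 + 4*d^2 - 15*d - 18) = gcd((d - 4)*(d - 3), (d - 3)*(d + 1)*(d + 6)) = d - 3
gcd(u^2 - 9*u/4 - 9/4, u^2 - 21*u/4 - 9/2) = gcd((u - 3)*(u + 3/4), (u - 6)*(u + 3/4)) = u + 3/4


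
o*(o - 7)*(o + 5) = o^3 - 2*o^2 - 35*o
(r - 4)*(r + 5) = r^2 + r - 20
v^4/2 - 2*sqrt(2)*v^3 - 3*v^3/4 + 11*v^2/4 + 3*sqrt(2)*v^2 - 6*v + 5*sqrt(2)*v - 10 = (v/2 + 1/2)*(v - 5/2)*(v - 2*sqrt(2))^2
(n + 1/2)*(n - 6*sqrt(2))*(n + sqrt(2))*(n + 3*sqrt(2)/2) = n^4 - 7*sqrt(2)*n^3/2 + n^3/2 - 27*n^2 - 7*sqrt(2)*n^2/4 - 18*sqrt(2)*n - 27*n/2 - 9*sqrt(2)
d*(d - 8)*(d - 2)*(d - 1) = d^4 - 11*d^3 + 26*d^2 - 16*d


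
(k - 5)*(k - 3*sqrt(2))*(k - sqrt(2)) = k^3 - 4*sqrt(2)*k^2 - 5*k^2 + 6*k + 20*sqrt(2)*k - 30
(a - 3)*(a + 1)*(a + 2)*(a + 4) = a^4 + 4*a^3 - 7*a^2 - 34*a - 24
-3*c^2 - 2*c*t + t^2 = (-3*c + t)*(c + t)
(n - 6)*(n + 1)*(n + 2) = n^3 - 3*n^2 - 16*n - 12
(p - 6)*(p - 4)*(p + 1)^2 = p^4 - 8*p^3 + 5*p^2 + 38*p + 24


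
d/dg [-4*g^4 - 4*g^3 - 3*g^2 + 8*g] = -16*g^3 - 12*g^2 - 6*g + 8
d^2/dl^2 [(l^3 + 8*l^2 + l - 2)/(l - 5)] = 2*(l^3 - 15*l^2 + 75*l + 203)/(l^3 - 15*l^2 + 75*l - 125)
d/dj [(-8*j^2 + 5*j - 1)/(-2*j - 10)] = (4*j^2 + 40*j - 13)/(j^2 + 10*j + 25)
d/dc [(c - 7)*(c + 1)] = 2*c - 6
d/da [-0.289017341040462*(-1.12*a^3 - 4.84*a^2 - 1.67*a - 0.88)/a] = 0.647398843930636*a + 1.39884393063584 - 0.254335260115607/a^2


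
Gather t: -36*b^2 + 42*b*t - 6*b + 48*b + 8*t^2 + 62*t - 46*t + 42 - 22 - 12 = -36*b^2 + 42*b + 8*t^2 + t*(42*b + 16) + 8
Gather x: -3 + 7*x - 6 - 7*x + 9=0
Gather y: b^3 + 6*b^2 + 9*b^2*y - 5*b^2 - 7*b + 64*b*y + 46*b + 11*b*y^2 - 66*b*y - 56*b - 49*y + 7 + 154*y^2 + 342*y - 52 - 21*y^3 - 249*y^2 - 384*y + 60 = b^3 + b^2 - 17*b - 21*y^3 + y^2*(11*b - 95) + y*(9*b^2 - 2*b - 91) + 15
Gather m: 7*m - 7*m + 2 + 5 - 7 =0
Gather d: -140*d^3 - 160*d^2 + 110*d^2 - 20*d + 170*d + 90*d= -140*d^3 - 50*d^2 + 240*d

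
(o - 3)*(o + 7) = o^2 + 4*o - 21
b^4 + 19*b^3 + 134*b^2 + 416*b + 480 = (b + 4)^2*(b + 5)*(b + 6)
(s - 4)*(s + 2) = s^2 - 2*s - 8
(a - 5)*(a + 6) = a^2 + a - 30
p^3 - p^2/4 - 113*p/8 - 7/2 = (p - 4)*(p + 1/4)*(p + 7/2)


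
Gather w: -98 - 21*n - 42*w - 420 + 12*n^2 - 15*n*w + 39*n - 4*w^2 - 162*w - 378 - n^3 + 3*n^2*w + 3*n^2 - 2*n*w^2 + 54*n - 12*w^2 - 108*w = -n^3 + 15*n^2 + 72*n + w^2*(-2*n - 16) + w*(3*n^2 - 15*n - 312) - 896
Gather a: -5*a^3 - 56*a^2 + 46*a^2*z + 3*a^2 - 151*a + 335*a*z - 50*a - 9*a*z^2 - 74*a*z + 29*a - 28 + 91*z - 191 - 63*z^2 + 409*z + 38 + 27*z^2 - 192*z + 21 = -5*a^3 + a^2*(46*z - 53) + a*(-9*z^2 + 261*z - 172) - 36*z^2 + 308*z - 160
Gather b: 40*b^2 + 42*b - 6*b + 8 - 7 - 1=40*b^2 + 36*b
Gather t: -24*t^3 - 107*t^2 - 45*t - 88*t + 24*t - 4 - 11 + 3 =-24*t^3 - 107*t^2 - 109*t - 12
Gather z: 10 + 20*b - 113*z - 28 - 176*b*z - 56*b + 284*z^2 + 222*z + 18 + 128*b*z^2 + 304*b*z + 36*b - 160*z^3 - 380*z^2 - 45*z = -160*z^3 + z^2*(128*b - 96) + z*(128*b + 64)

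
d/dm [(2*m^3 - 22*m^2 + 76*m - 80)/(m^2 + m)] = 2*(m^4 + 2*m^3 - 49*m^2 + 80*m + 40)/(m^2*(m^2 + 2*m + 1))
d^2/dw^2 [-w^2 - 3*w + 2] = -2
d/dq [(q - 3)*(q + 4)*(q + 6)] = 3*q^2 + 14*q - 6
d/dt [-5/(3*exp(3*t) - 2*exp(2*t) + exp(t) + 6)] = (45*exp(2*t) - 20*exp(t) + 5)*exp(t)/(3*exp(3*t) - 2*exp(2*t) + exp(t) + 6)^2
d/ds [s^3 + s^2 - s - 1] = 3*s^2 + 2*s - 1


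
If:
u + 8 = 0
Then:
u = -8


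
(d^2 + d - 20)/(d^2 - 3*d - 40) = (d - 4)/(d - 8)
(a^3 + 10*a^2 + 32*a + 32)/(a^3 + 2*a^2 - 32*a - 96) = (a + 2)/(a - 6)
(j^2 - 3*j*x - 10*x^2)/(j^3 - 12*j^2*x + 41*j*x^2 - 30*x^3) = (j + 2*x)/(j^2 - 7*j*x + 6*x^2)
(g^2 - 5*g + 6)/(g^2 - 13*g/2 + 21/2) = 2*(g - 2)/(2*g - 7)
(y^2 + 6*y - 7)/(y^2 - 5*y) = (y^2 + 6*y - 7)/(y*(y - 5))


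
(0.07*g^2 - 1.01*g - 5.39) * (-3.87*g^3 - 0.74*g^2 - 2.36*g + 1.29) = -0.2709*g^5 + 3.8569*g^4 + 21.4415*g^3 + 6.4625*g^2 + 11.4175*g - 6.9531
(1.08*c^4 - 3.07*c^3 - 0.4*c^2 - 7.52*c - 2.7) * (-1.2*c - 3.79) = -1.296*c^5 - 0.409200000000001*c^4 + 12.1153*c^3 + 10.54*c^2 + 31.7408*c + 10.233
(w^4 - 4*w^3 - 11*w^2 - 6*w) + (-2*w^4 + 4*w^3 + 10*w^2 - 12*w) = -w^4 - w^2 - 18*w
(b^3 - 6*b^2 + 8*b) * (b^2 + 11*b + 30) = b^5 + 5*b^4 - 28*b^3 - 92*b^2 + 240*b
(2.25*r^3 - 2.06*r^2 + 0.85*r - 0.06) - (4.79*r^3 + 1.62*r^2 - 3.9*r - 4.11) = -2.54*r^3 - 3.68*r^2 + 4.75*r + 4.05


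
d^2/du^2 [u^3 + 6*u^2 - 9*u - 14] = 6*u + 12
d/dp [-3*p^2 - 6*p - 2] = -6*p - 6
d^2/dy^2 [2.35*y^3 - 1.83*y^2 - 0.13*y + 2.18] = 14.1*y - 3.66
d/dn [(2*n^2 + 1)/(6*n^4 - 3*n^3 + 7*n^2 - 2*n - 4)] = (-24*n^5 + 6*n^4 - 24*n^3 + 5*n^2 - 30*n + 2)/(36*n^8 - 36*n^7 + 93*n^6 - 66*n^5 + 13*n^4 - 4*n^3 - 52*n^2 + 16*n + 16)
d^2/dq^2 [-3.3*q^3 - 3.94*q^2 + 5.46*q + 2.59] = -19.8*q - 7.88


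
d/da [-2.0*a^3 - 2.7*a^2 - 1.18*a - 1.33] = -6.0*a^2 - 5.4*a - 1.18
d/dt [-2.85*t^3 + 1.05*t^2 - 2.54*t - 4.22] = -8.55*t^2 + 2.1*t - 2.54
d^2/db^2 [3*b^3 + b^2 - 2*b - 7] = 18*b + 2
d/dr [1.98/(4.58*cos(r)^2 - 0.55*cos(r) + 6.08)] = (18.1368*cos(r) - 1.089)*sin(r)/(4.58*cos(r)^2 - 0.55*cos(r) + 6.08)^2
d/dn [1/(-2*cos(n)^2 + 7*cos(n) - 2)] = (7 - 4*cos(n))*sin(n)/(-7*cos(n) + cos(2*n) + 3)^2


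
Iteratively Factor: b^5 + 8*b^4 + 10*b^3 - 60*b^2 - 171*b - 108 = (b - 3)*(b^4 + 11*b^3 + 43*b^2 + 69*b + 36) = (b - 3)*(b + 4)*(b^3 + 7*b^2 + 15*b + 9) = (b - 3)*(b + 3)*(b + 4)*(b^2 + 4*b + 3) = (b - 3)*(b + 1)*(b + 3)*(b + 4)*(b + 3)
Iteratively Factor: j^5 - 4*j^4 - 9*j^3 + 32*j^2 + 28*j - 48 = (j - 4)*(j^4 - 9*j^2 - 4*j + 12) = (j - 4)*(j + 2)*(j^3 - 2*j^2 - 5*j + 6) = (j - 4)*(j - 3)*(j + 2)*(j^2 + j - 2) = (j - 4)*(j - 3)*(j + 2)^2*(j - 1)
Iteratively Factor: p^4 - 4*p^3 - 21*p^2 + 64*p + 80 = (p - 5)*(p^3 + p^2 - 16*p - 16) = (p - 5)*(p + 1)*(p^2 - 16) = (p - 5)*(p - 4)*(p + 1)*(p + 4)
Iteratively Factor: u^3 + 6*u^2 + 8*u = (u + 4)*(u^2 + 2*u) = (u + 2)*(u + 4)*(u)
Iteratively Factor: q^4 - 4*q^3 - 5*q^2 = (q)*(q^3 - 4*q^2 - 5*q) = q*(q - 5)*(q^2 + q) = q^2*(q - 5)*(q + 1)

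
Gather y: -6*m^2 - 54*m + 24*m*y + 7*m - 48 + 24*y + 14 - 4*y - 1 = -6*m^2 - 47*m + y*(24*m + 20) - 35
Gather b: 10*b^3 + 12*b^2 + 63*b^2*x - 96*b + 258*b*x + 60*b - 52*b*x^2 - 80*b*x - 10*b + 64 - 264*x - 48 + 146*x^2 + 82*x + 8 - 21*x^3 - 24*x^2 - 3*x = 10*b^3 + b^2*(63*x + 12) + b*(-52*x^2 + 178*x - 46) - 21*x^3 + 122*x^2 - 185*x + 24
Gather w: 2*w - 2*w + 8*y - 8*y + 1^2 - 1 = 0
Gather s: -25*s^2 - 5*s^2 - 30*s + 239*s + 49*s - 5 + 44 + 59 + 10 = -30*s^2 + 258*s + 108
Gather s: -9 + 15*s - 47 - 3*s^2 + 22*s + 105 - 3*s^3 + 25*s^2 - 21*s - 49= -3*s^3 + 22*s^2 + 16*s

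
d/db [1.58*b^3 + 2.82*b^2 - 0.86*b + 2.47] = 4.74*b^2 + 5.64*b - 0.86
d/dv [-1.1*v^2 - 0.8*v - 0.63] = -2.2*v - 0.8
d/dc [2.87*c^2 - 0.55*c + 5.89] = 5.74*c - 0.55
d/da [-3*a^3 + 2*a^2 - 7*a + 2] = -9*a^2 + 4*a - 7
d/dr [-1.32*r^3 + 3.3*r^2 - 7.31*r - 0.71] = -3.96*r^2 + 6.6*r - 7.31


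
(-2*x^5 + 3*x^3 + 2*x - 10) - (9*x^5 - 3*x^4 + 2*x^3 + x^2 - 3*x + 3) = -11*x^5 + 3*x^4 + x^3 - x^2 + 5*x - 13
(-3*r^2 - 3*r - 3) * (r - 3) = -3*r^3 + 6*r^2 + 6*r + 9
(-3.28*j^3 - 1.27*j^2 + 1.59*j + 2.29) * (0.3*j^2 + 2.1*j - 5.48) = -0.984*j^5 - 7.269*j^4 + 15.7844*j^3 + 10.9856*j^2 - 3.9042*j - 12.5492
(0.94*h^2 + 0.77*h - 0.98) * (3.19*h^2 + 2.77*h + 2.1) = 2.9986*h^4 + 5.0601*h^3 + 0.980700000000001*h^2 - 1.0976*h - 2.058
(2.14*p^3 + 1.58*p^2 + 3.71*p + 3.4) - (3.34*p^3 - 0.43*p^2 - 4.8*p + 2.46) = -1.2*p^3 + 2.01*p^2 + 8.51*p + 0.94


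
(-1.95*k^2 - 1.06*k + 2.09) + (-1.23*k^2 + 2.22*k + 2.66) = -3.18*k^2 + 1.16*k + 4.75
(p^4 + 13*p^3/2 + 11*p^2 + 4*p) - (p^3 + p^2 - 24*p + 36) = p^4 + 11*p^3/2 + 10*p^2 + 28*p - 36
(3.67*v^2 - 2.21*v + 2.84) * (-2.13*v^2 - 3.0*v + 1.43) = -7.8171*v^4 - 6.3027*v^3 + 5.8289*v^2 - 11.6803*v + 4.0612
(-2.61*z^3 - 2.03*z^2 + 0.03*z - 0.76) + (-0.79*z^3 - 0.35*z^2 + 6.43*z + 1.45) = -3.4*z^3 - 2.38*z^2 + 6.46*z + 0.69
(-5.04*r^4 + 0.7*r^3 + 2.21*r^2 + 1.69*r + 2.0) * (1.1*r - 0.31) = -5.544*r^5 + 2.3324*r^4 + 2.214*r^3 + 1.1739*r^2 + 1.6761*r - 0.62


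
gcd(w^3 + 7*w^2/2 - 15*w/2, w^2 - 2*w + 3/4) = w - 3/2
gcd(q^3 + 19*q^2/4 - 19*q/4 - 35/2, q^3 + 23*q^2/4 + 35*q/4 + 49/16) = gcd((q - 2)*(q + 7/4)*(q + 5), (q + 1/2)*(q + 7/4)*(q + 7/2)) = q + 7/4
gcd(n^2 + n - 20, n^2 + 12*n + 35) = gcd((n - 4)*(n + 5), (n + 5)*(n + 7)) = n + 5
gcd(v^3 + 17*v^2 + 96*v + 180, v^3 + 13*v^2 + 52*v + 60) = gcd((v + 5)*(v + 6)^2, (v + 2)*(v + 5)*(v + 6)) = v^2 + 11*v + 30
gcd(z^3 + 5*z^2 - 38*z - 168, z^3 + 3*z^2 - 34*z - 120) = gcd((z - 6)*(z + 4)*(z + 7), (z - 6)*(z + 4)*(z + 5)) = z^2 - 2*z - 24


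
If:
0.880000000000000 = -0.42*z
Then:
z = -2.10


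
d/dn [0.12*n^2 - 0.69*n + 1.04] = 0.24*n - 0.69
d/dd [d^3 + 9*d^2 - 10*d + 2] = 3*d^2 + 18*d - 10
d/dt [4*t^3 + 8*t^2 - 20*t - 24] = 12*t^2 + 16*t - 20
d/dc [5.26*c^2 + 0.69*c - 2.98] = 10.52*c + 0.69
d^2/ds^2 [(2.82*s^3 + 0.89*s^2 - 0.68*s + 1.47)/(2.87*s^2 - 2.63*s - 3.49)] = (2.8421709430404e-14*s^5 + 97.736682*s^3 + 281.440104*s^2 + 98.646546*s + 83.947218)/(23.639903*s^6 - 64.989141*s^5 - 26.685834*s^4 + 139.865767*s^3 + 32.450718*s^2 - 96.100989*s - 42.508549)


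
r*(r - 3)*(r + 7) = r^3 + 4*r^2 - 21*r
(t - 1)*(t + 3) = t^2 + 2*t - 3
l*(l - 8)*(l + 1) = l^3 - 7*l^2 - 8*l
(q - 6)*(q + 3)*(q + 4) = q^3 + q^2 - 30*q - 72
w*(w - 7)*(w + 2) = w^3 - 5*w^2 - 14*w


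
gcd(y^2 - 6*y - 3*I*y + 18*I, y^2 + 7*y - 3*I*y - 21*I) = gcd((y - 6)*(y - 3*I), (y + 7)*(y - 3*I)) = y - 3*I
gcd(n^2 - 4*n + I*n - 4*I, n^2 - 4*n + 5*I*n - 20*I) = n - 4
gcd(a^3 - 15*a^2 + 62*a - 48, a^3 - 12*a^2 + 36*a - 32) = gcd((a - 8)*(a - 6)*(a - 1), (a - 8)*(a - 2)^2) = a - 8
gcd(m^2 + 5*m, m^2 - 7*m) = m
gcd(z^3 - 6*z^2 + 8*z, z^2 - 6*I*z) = z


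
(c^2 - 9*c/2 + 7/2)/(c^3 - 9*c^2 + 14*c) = (2*c^2 - 9*c + 7)/(2*c*(c^2 - 9*c + 14))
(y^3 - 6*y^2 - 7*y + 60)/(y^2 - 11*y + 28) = (y^2 - 2*y - 15)/(y - 7)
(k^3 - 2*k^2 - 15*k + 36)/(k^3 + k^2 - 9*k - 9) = (k^2 + k - 12)/(k^2 + 4*k + 3)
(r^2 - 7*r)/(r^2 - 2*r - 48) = r*(7 - r)/(-r^2 + 2*r + 48)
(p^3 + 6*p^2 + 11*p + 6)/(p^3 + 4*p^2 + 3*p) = (p + 2)/p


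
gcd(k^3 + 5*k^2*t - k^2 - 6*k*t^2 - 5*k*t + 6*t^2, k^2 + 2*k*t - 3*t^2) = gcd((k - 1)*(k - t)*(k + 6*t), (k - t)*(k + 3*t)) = -k + t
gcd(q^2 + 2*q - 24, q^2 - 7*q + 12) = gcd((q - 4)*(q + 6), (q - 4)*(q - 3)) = q - 4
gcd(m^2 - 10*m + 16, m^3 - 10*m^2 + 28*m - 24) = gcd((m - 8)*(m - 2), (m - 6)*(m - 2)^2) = m - 2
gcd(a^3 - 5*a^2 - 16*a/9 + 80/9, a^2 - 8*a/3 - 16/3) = a + 4/3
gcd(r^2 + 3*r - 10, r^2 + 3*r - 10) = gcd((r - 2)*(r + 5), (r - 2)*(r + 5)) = r^2 + 3*r - 10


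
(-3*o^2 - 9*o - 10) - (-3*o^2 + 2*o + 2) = -11*o - 12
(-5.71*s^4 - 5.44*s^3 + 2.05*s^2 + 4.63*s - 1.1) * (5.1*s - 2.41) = -29.121*s^5 - 13.9829*s^4 + 23.5654*s^3 + 18.6725*s^2 - 16.7683*s + 2.651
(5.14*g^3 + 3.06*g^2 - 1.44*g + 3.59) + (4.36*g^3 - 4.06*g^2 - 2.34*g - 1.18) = 9.5*g^3 - 1.0*g^2 - 3.78*g + 2.41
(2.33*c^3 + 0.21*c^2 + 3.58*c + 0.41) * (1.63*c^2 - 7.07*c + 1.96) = 3.7979*c^5 - 16.1308*c^4 + 8.9175*c^3 - 24.2307*c^2 + 4.1181*c + 0.8036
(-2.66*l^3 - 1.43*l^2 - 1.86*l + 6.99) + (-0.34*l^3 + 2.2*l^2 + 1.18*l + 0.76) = -3.0*l^3 + 0.77*l^2 - 0.68*l + 7.75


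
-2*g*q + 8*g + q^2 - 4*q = (-2*g + q)*(q - 4)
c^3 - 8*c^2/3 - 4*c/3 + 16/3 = (c - 2)^2*(c + 4/3)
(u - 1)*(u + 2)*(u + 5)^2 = u^4 + 11*u^3 + 33*u^2 + 5*u - 50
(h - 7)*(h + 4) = h^2 - 3*h - 28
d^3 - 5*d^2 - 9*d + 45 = (d - 5)*(d - 3)*(d + 3)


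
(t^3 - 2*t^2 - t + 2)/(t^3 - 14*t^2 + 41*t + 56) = (t^2 - 3*t + 2)/(t^2 - 15*t + 56)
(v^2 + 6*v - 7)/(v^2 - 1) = (v + 7)/(v + 1)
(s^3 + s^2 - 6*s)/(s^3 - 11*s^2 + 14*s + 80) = s*(s^2 + s - 6)/(s^3 - 11*s^2 + 14*s + 80)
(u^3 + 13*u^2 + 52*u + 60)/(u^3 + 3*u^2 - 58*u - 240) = (u + 2)/(u - 8)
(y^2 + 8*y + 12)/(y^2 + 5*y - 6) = (y + 2)/(y - 1)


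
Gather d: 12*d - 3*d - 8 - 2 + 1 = 9*d - 9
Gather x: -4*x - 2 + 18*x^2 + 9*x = 18*x^2 + 5*x - 2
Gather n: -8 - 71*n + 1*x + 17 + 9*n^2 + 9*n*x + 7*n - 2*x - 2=9*n^2 + n*(9*x - 64) - x + 7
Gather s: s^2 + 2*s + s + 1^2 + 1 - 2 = s^2 + 3*s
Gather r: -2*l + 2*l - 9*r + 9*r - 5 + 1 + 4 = 0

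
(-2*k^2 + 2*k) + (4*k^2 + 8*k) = 2*k^2 + 10*k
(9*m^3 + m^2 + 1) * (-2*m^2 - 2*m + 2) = -18*m^5 - 20*m^4 + 16*m^3 - 2*m + 2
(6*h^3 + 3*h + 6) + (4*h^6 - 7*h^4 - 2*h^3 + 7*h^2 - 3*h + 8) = 4*h^6 - 7*h^4 + 4*h^3 + 7*h^2 + 14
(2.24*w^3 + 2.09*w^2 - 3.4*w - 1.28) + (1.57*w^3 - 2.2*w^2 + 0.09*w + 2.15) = 3.81*w^3 - 0.11*w^2 - 3.31*w + 0.87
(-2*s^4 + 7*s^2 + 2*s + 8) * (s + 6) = -2*s^5 - 12*s^4 + 7*s^3 + 44*s^2 + 20*s + 48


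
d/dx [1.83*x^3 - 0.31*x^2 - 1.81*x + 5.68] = 5.49*x^2 - 0.62*x - 1.81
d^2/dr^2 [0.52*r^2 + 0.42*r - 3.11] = 1.04000000000000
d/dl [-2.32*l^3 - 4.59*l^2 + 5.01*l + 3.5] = -6.96*l^2 - 9.18*l + 5.01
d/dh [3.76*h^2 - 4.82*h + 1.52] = 7.52*h - 4.82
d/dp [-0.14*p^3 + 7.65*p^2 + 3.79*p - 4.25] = -0.42*p^2 + 15.3*p + 3.79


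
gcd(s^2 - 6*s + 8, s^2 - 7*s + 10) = s - 2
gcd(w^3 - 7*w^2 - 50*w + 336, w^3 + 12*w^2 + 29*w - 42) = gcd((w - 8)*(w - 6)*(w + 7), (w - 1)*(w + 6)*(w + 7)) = w + 7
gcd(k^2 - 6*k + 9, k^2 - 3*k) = k - 3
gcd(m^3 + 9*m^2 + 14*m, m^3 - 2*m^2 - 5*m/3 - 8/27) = 1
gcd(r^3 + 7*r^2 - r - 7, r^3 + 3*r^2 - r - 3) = r^2 - 1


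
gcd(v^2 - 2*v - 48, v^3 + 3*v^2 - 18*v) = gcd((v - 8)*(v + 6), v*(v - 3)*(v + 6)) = v + 6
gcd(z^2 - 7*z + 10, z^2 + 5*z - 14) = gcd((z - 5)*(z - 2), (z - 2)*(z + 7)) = z - 2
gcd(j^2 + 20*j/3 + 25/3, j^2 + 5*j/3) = j + 5/3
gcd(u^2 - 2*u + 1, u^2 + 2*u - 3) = u - 1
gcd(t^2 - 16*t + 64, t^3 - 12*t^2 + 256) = t^2 - 16*t + 64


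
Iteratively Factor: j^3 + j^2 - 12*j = (j - 3)*(j^2 + 4*j) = j*(j - 3)*(j + 4)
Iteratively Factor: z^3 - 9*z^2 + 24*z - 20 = (z - 5)*(z^2 - 4*z + 4) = (z - 5)*(z - 2)*(z - 2)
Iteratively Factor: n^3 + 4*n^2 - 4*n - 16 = (n + 4)*(n^2 - 4) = (n + 2)*(n + 4)*(n - 2)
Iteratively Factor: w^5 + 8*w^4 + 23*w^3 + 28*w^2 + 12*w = (w)*(w^4 + 8*w^3 + 23*w^2 + 28*w + 12) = w*(w + 1)*(w^3 + 7*w^2 + 16*w + 12) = w*(w + 1)*(w + 2)*(w^2 + 5*w + 6) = w*(w + 1)*(w + 2)^2*(w + 3)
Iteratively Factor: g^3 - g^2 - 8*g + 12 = (g - 2)*(g^2 + g - 6) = (g - 2)^2*(g + 3)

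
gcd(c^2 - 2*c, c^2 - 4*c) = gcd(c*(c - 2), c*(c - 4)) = c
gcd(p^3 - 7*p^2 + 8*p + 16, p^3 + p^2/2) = 1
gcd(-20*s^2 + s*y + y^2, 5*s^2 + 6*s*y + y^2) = 5*s + y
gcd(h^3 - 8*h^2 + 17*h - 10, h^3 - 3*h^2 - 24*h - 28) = 1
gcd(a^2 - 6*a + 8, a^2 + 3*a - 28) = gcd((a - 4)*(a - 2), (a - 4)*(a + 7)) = a - 4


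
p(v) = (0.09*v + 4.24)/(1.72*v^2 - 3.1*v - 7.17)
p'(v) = (3.1 - 3.44*v)*(0.09*v + 4.24)/(1.72*v^2 - 3.1*v - 7.17)^2 + 0.09/(1.72*v^2 - 3.1*v - 7.17)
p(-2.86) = 0.25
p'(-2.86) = 0.21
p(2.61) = -1.26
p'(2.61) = -2.12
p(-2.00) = 0.69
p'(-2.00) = 1.18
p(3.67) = 0.99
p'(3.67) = -2.02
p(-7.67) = 0.03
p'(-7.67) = 0.01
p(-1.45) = 4.37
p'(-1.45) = 37.61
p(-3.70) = 0.14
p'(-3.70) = 0.08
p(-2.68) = 0.30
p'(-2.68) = 0.28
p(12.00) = 0.03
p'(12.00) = -0.00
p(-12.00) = 0.01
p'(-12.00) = 0.00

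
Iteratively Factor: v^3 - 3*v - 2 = (v + 1)*(v^2 - v - 2) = (v + 1)^2*(v - 2)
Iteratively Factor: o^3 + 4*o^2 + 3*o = (o + 3)*(o^2 + o) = (o + 1)*(o + 3)*(o)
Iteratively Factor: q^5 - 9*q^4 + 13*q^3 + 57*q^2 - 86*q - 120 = (q + 1)*(q^4 - 10*q^3 + 23*q^2 + 34*q - 120) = (q - 5)*(q + 1)*(q^3 - 5*q^2 - 2*q + 24) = (q - 5)*(q - 4)*(q + 1)*(q^2 - q - 6) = (q - 5)*(q - 4)*(q - 3)*(q + 1)*(q + 2)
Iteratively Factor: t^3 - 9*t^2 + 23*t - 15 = (t - 5)*(t^2 - 4*t + 3) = (t - 5)*(t - 1)*(t - 3)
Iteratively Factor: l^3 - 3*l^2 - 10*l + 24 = (l - 4)*(l^2 + l - 6) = (l - 4)*(l - 2)*(l + 3)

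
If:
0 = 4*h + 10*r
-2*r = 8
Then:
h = 10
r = -4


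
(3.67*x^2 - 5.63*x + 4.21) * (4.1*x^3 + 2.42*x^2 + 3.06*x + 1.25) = 15.047*x^5 - 14.2016*x^4 + 14.8666*x^3 - 2.4521*x^2 + 5.8451*x + 5.2625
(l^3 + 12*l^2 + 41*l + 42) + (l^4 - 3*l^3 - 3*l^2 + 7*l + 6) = l^4 - 2*l^3 + 9*l^2 + 48*l + 48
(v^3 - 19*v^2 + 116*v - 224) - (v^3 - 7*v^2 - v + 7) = -12*v^2 + 117*v - 231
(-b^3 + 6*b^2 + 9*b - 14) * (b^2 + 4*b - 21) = -b^5 + 2*b^4 + 54*b^3 - 104*b^2 - 245*b + 294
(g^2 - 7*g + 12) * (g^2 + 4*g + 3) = g^4 - 3*g^3 - 13*g^2 + 27*g + 36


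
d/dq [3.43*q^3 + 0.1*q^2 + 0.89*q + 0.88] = 10.29*q^2 + 0.2*q + 0.89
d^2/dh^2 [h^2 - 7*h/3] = 2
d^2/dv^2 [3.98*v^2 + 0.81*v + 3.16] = 7.96000000000000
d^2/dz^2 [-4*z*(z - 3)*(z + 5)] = -24*z - 16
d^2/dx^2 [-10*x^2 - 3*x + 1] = -20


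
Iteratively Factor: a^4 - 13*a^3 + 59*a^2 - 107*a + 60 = (a - 5)*(a^3 - 8*a^2 + 19*a - 12) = (a - 5)*(a - 3)*(a^2 - 5*a + 4) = (a - 5)*(a - 3)*(a - 1)*(a - 4)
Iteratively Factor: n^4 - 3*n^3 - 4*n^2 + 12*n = (n - 2)*(n^3 - n^2 - 6*n) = (n - 3)*(n - 2)*(n^2 + 2*n) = n*(n - 3)*(n - 2)*(n + 2)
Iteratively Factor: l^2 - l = (l)*(l - 1)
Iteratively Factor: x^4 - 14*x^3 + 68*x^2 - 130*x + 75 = (x - 5)*(x^3 - 9*x^2 + 23*x - 15) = (x - 5)*(x - 1)*(x^2 - 8*x + 15) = (x - 5)^2*(x - 1)*(x - 3)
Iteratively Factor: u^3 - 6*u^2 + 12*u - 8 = (u - 2)*(u^2 - 4*u + 4) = (u - 2)^2*(u - 2)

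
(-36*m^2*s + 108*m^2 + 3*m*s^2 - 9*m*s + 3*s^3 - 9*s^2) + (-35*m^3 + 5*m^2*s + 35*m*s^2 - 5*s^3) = -35*m^3 - 31*m^2*s + 108*m^2 + 38*m*s^2 - 9*m*s - 2*s^3 - 9*s^2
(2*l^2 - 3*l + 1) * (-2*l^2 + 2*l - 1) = -4*l^4 + 10*l^3 - 10*l^2 + 5*l - 1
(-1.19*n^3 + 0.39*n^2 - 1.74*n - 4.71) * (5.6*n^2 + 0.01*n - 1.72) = -6.664*n^5 + 2.1721*n^4 - 7.6933*n^3 - 27.0642*n^2 + 2.9457*n + 8.1012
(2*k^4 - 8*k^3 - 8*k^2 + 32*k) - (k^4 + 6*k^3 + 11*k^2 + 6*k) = k^4 - 14*k^3 - 19*k^2 + 26*k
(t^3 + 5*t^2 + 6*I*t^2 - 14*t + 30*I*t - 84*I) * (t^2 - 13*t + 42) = t^5 - 8*t^4 + 6*I*t^4 - 37*t^3 - 48*I*t^3 + 392*t^2 - 222*I*t^2 - 588*t + 2352*I*t - 3528*I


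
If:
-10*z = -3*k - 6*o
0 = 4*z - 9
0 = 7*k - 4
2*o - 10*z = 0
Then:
No Solution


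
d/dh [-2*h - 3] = -2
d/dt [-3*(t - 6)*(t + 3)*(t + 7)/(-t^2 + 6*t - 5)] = 3*(t^4 - 12*t^3 + 30*t^2 + 292*t - 951)/(t^4 - 12*t^3 + 46*t^2 - 60*t + 25)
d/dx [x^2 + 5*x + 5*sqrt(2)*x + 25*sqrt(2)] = 2*x + 5 + 5*sqrt(2)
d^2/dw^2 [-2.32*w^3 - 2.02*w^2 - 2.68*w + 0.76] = -13.92*w - 4.04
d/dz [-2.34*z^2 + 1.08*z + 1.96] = 1.08 - 4.68*z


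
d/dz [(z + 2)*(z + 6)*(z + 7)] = 3*z^2 + 30*z + 68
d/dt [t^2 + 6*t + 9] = 2*t + 6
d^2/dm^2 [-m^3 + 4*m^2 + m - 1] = 8 - 6*m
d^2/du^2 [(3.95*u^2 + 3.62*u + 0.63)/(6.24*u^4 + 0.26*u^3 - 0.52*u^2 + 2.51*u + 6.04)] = (922.821120000001*u^8 + 1729.900224*u^7 + 610.751128*u^6 - 780.743183999999*u^5 - 3967.849548*u^4 - 2769.919776*u^3 - 275.225652*u^2 + 57.348408*u + 190.338878)/(242.970624*u^12 + 30.371328*u^11 - 59.477184*u^10 + 288.155816*u^9 + 734.939088*u^8 + 10.649028*u^7 - 0.605488000000051*u^6 + 569.655918*u^5 + 701.657268*u^4 - 3.03154900000001*u^3 + 57.246516*u^2 + 274.706448*u + 220.348864)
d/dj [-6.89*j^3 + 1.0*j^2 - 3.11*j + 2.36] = -20.67*j^2 + 2.0*j - 3.11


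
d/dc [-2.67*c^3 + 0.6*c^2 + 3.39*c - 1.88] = -8.01*c^2 + 1.2*c + 3.39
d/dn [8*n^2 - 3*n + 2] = 16*n - 3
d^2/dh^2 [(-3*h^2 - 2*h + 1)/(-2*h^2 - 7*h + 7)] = 4*(-17*h^3 + 57*h^2 + 21*h + 91)/(8*h^6 + 84*h^5 + 210*h^4 - 245*h^3 - 735*h^2 + 1029*h - 343)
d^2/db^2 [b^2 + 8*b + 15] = 2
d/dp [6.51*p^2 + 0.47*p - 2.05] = 13.02*p + 0.47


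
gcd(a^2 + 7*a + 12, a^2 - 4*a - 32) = a + 4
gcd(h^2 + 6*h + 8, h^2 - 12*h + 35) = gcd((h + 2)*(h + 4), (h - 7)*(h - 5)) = 1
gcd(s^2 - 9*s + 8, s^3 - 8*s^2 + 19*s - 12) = s - 1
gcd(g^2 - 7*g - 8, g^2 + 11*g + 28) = 1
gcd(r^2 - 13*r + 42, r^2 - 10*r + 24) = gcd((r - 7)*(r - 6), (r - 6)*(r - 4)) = r - 6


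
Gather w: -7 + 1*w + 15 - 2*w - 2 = 6 - w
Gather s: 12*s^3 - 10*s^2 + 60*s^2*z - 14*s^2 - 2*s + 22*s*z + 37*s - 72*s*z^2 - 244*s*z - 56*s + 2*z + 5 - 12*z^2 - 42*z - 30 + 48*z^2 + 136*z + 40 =12*s^3 + s^2*(60*z - 24) + s*(-72*z^2 - 222*z - 21) + 36*z^2 + 96*z + 15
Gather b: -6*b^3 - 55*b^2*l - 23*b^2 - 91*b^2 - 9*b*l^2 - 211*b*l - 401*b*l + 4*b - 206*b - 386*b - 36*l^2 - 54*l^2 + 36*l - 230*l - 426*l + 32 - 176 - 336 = -6*b^3 + b^2*(-55*l - 114) + b*(-9*l^2 - 612*l - 588) - 90*l^2 - 620*l - 480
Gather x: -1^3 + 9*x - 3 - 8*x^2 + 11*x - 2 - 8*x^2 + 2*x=-16*x^2 + 22*x - 6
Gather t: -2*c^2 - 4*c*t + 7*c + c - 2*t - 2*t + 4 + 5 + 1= -2*c^2 + 8*c + t*(-4*c - 4) + 10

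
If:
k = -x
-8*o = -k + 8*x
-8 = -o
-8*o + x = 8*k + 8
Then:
No Solution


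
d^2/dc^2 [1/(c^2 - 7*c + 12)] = 2*(-c^2 + 7*c + (2*c - 7)^2 - 12)/(c^2 - 7*c + 12)^3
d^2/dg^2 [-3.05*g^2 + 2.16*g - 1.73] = -6.10000000000000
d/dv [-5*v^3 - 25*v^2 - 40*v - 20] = -15*v^2 - 50*v - 40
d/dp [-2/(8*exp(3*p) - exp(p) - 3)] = (48*exp(2*p) - 2)*exp(p)/(-8*exp(3*p) + exp(p) + 3)^2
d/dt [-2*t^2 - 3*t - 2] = -4*t - 3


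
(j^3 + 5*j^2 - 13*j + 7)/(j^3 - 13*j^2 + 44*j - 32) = (j^2 + 6*j - 7)/(j^2 - 12*j + 32)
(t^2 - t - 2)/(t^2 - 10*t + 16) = (t + 1)/(t - 8)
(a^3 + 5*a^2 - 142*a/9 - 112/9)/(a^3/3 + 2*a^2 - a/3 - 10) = (9*a^3 + 45*a^2 - 142*a - 112)/(3*(a^3 + 6*a^2 - a - 30))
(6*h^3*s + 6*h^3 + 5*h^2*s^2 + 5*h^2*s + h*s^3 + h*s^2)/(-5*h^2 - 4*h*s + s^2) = h*(6*h^2*s + 6*h^2 + 5*h*s^2 + 5*h*s + s^3 + s^2)/(-5*h^2 - 4*h*s + s^2)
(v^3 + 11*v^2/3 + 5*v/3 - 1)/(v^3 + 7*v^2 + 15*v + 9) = (v - 1/3)/(v + 3)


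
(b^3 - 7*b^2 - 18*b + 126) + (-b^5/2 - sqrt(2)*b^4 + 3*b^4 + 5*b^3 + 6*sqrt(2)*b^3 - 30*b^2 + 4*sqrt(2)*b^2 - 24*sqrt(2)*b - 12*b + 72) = -b^5/2 - sqrt(2)*b^4 + 3*b^4 + 6*b^3 + 6*sqrt(2)*b^3 - 37*b^2 + 4*sqrt(2)*b^2 - 24*sqrt(2)*b - 30*b + 198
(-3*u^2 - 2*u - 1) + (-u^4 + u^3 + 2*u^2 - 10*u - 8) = -u^4 + u^3 - u^2 - 12*u - 9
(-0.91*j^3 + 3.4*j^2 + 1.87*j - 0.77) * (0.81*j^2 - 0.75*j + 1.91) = -0.7371*j^5 + 3.4365*j^4 - 2.7734*j^3 + 4.4678*j^2 + 4.1492*j - 1.4707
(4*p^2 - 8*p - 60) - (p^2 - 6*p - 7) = 3*p^2 - 2*p - 53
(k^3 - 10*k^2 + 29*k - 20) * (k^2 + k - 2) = k^5 - 9*k^4 + 17*k^3 + 29*k^2 - 78*k + 40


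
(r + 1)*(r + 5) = r^2 + 6*r + 5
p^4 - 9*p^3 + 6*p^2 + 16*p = p*(p - 8)*(p - 2)*(p + 1)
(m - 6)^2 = m^2 - 12*m + 36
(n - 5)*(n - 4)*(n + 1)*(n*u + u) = n^4*u - 7*n^3*u + 3*n^2*u + 31*n*u + 20*u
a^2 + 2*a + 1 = (a + 1)^2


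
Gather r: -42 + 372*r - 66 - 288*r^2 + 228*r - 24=-288*r^2 + 600*r - 132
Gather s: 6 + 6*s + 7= 6*s + 13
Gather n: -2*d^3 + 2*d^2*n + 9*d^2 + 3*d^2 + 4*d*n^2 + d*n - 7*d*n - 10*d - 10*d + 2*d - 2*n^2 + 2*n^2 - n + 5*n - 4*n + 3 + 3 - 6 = -2*d^3 + 12*d^2 + 4*d*n^2 - 18*d + n*(2*d^2 - 6*d)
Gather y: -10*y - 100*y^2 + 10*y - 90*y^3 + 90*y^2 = -90*y^3 - 10*y^2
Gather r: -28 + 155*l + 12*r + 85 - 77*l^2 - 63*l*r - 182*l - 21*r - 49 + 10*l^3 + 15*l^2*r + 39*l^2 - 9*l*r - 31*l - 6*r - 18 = 10*l^3 - 38*l^2 - 58*l + r*(15*l^2 - 72*l - 15) - 10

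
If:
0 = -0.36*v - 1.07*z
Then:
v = -2.97222222222222*z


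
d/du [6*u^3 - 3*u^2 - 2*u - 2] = 18*u^2 - 6*u - 2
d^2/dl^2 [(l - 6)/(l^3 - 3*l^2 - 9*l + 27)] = 6*(l^3 - 9*l^2 - 9*l - 27)/(l^7 - 3*l^6 - 27*l^5 + 81*l^4 + 243*l^3 - 729*l^2 - 729*l + 2187)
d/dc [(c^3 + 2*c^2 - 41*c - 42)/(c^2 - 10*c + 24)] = (c^2 - 8*c - 39)/(c^2 - 8*c + 16)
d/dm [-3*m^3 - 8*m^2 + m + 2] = -9*m^2 - 16*m + 1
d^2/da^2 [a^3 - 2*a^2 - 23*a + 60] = 6*a - 4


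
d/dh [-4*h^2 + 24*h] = 24 - 8*h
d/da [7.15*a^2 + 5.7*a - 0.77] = 14.3*a + 5.7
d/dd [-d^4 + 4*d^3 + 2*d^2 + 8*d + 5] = -4*d^3 + 12*d^2 + 4*d + 8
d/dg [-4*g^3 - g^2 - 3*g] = -12*g^2 - 2*g - 3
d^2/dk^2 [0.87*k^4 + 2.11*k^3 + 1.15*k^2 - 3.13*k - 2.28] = 10.44*k^2 + 12.66*k + 2.3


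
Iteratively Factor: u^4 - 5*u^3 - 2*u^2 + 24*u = (u)*(u^3 - 5*u^2 - 2*u + 24) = u*(u - 4)*(u^2 - u - 6) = u*(u - 4)*(u - 3)*(u + 2)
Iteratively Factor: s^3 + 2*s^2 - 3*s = (s + 3)*(s^2 - s) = (s - 1)*(s + 3)*(s)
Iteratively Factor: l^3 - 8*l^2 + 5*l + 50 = (l + 2)*(l^2 - 10*l + 25) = (l - 5)*(l + 2)*(l - 5)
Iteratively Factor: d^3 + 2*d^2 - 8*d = (d - 2)*(d^2 + 4*d) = d*(d - 2)*(d + 4)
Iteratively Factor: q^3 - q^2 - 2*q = (q)*(q^2 - q - 2) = q*(q + 1)*(q - 2)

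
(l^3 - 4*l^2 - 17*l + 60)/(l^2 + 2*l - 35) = (l^2 + l - 12)/(l + 7)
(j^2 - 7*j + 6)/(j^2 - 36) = (j - 1)/(j + 6)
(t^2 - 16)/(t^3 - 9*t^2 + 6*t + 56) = (t + 4)/(t^2 - 5*t - 14)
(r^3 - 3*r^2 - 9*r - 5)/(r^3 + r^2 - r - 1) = (r - 5)/(r - 1)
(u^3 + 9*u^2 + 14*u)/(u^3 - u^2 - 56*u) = (u + 2)/(u - 8)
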